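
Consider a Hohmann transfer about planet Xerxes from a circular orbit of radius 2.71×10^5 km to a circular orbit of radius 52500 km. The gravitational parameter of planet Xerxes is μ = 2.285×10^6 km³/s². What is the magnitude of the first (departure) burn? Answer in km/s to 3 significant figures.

Transfer-ellipse semi-major axis a_t = (r₁ + r₂)/2 = (2.710×10^5 + 52500)/2 = 1.6175×10^5 km.
On the circular orbit at r = 2.710×10^5 km, v_c = √(μ/r) = 2.9037 km/s.
Transfer-orbit speed at the same r (vis-viva, a = a_t): v_t = √[μ(2/r − 1/a_t)] = 1.6543 km/s.
Δv₁ = |v_t − v_c| = |1.6543 − 2.9037| = 1.249 km/s.

Δv₁ = 1.25 km/s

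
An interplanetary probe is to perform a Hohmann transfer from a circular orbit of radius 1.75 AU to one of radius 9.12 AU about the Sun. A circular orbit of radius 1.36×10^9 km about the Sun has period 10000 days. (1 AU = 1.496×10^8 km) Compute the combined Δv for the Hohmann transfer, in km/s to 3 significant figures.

Δv = 10.9 km/s

From Kepler's third law T² = 4π²r³/μ at r = 1.36×10^9 km, T = 10000 days = 10000 × 86400 s = 8.640×10^8 s: μ = 4π²r³/T² = 1.33030×10^11 km³/s².
In km: r₁ = 1.75 × 1.496×10^8 = 2.618×10^8 km; r₂ = 9.12 × 1.496×10^8 = 1.364352×10^9 km.
Semi-major axis of the transfer orbit: a_t = (2.618×10^8 + 1.364352×10^9)/2 = 8.13076×10^8 km.
Circular speed at r₁: v₁ = √(μ/r₁) = √(1.33030×10^11/2.618×10^8) = 22.542 km/s.
Transfer-orbit speed at r₁ (vis-viva equation): v_p = √[μ(2/r₁ − 1/a_t)] = 29.200 km/s.
First burn Δv₁ = |v_p − v₁| = 6.658 km/s.
At r₂, v₂ = √(μ/r₂) = 9.874 km/s.
Transfer-orbit speed at r₂: v_a = √[μ(2/r₂ − 1/a_t)] = 5.603 km/s.
Second burn Δv₂ = |v₂ − v_a| = 4.271 km/s.
Total Δv = Δv₁ + Δv₂ = 10.93 km/s.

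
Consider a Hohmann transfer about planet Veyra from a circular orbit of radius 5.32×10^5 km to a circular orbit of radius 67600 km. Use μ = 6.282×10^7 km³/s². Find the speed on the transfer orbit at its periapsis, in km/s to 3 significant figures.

The Hohmann ellipse has a_t = (r₁ + r₂)/2 = 2.998×10^5 km.
The periapsis of the transfer ellipse is at r = 67600 km.
Applying v² = μ(2/r − 1/a_t): v = 40.61 km/s.

v = 40.6 km/s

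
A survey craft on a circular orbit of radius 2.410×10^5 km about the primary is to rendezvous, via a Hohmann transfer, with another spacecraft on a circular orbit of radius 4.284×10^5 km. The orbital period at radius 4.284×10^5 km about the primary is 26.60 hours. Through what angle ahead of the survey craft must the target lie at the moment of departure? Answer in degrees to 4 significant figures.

From Kepler's third law T² = 4π²r³/μ at r = 4.284×10^5 km, T = 26.60 hours = 26.60 × 3600 s = 95760 s: μ = 4π²r³/T² = 3.38485×10^8 km³/s².
Semi-major axis of the transfer orbit: a_t = (2.410×10^5 + 4.284×10^5)/2 = 3.347×10^5 km.
The half-period of the transfer ellipse is t = π√(a_t³/μ) = 33060 s.
Target angular speed ω₂ = √(μ/r₂³) = 6.561×10^-5 rad/s.
Angle swept by the target during transfer: ω₂·t = 2.169 rad = 124.3°.
The survey craft traverses 180° on the transfer ellipse, so the target must lead by 180° − 124.3° = 55.70°.

φ = 55.70°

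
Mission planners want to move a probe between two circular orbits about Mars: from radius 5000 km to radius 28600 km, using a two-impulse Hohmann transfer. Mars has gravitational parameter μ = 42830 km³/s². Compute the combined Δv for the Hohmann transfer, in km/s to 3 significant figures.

Transfer-ellipse semi-major axis a_t = (r₁ + r₂)/2 = (5000 + 28600)/2 = 16800 km.
At r₁ the circular-orbit speed is v₁ = √(μ/r₁) = 2.9268 km/s.
On the transfer ellipse at r₁, vis-viva equation gives v_p = √[μ(2/r₁ − 1/a_t)] = 3.8187 km/s.
First burn Δv₁ = |v_p − v₁| = 0.8919 km/s.
Circular speed at r₂: v₂ = √(μ/r₂) = 1.2237 km/s.
Transfer-orbit speed at r₂: v_a = √[μ(2/r₂ − 1/a_t)] = 0.66761 km/s.
Second burn Δv₂ = |v₂ − v_a| = 0.5561 km/s.
Δv = Δv₁ + Δv₂ = 0.8919 + 0.5561 = 1.448 km/s.

Δv = 1.45 km/s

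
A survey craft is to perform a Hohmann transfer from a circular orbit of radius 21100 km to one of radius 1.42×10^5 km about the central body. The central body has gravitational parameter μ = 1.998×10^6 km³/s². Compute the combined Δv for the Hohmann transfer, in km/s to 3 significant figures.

The Hohmann ellipse has a_t = (r₁ + r₂)/2 = 81550 km.
Circular speed at r₁: v₁ = √(μ/r₁) = √(1.998×10^6/21100) = 9.7310 km/s.
Transfer-orbit speed at r₁ (vis-viva): v_p = √[μ(2/r₁ − 1/a_t)] = 12.841 km/s.
First burn Δv₁ = |v_p − v₁| = 3.110 km/s.
Circular speed at r₂: v₂ = √(μ/r₂) = 3.751 km/s.
Transfer-orbit speed at r₂: v_a = √[μ(2/r₂ − 1/a_t)] = 1.908 km/s.
Second burn Δv₂ = |v₂ − v_a| = 1.843 km/s.
Δv = Δv₁ + Δv₂ = 3.110 + 1.843 = 4.953 km/s.

Δv = 4.95 km/s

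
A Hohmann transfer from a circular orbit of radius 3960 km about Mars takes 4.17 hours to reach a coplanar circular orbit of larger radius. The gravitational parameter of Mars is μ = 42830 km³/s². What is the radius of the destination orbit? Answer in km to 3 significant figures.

r₂ = 15900 km

Transfer time t = 4.17 hours = 15012 s, and t = π√(a_t³/μ).
So a_t = (μ t²/π²)^(1/3) = (42830 × (15012)² / π²)^(1/3) = 9926.0 km.
Since a_t = (r₁ + r₂)/2, r₂ = 2a_t − r₁ = 2×9926.0 − 3960 = 15892 km.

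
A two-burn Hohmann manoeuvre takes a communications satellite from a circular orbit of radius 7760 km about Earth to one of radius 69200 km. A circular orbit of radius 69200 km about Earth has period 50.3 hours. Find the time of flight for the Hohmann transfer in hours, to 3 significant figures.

t = 10.4 hours

From Kepler's third law T² = 4π²r³/μ at r = 69200 km, T = 50.3 hours = 50.3 × 3600 s = 1.8108×10^5 s: μ = 4π²r³/T² = 3.98967×10^5 km³/s².
Semi-major axis of the transfer orbit: a_t = (7760 + 69200)/2 = 38480 km.
Half the transfer-orbit period gives t = π√(a_t³/μ) = 37540 s.
Converting: 37540 s ÷ 3600 s/hour = 10.4 hours.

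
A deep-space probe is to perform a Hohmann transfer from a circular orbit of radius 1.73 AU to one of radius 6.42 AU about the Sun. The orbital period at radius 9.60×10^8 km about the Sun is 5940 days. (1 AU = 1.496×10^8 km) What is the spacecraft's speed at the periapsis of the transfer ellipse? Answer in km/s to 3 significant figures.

From Kepler's third law T² = 4π²r³/μ at r = 9.60×10^8 km, T = 5940 days = 5940 × 86400 s = 5.13216×10^8 s: μ = 4π²r³/T² = 1.32609×10^11 km³/s².
In km: r₁ = 1.73 × 1.496×10^8 = 2.58808×10^8 km; r₂ = 6.42 × 1.496×10^8 = 9.60432×10^8 km.
Transfer-ellipse semi-major axis a_t = (r₁ + r₂)/2 = (2.58808×10^8 + 9.60432×10^8)/2 = 6.0962×10^8 km.
The periapsis of the transfer ellipse is at r = 2.58808×10^8 km.
From the vis-viva equation, v = √[μ(2/r − 1/a_t)] = 28.41 km/s.

v = 28.4 km/s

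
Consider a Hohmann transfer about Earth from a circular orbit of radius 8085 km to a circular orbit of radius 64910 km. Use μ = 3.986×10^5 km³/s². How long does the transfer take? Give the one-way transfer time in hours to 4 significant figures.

t = 9.638 hours

Semi-major axis of the transfer orbit: a_t = (8085 + 64910)/2 = 36497.5 km.
Half the transfer-orbit period gives t = π√(a_t³/μ) = 34696 s.
Converting: 34696 s ÷ 3600 s/hour = 9.638 hours.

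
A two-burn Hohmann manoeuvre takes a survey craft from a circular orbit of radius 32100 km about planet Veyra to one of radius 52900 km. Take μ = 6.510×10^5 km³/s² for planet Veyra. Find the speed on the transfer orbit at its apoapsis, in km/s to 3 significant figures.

Semi-major axis of the transfer orbit: a_t = (32100 + 52900)/2 = 42500 km.
At apoapsis, r = 52900 km.
Applying v² = μ(2/r − 1/a_t): v = 3.049 km/s.

v = 3.05 km/s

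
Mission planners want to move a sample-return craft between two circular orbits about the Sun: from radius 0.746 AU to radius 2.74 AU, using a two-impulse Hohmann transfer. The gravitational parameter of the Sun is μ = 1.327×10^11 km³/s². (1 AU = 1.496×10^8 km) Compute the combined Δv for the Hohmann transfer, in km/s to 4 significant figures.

In km: r₁ = 0.746 × 1.496×10^8 = 1.116016×10^8 km; r₂ = 2.74 × 1.496×10^8 = 4.09904×10^8 km.
The Hohmann ellipse has a_t = (r₁ + r₂)/2 = 2.607528×10^8 km.
Circular speed at r₁: v₁ = √(μ/r₁) = √(1.327×10^11/1.116016×10^8) = 34.48262 km/s.
Transfer-orbit speed at r₁ (vis-viva equation): v_p = √[μ(2/r₁ − 1/a_t)] = 43.23414 km/s.
First burn Δv₁ = |v_p − v₁| = 8.752 km/s.
At r₂, v₂ = √(μ/r₂) = 17.993 km/s.
Transfer-orbit speed at r₂: v_a = √[μ(2/r₂ − 1/a_t)] = 11.771 km/s.
Second burn Δv₂ = |v₂ − v_a| = 6.222 km/s.
Total Δv = Δv₁ + Δv₂ = 14.97 km/s.

Δv = 14.97 km/s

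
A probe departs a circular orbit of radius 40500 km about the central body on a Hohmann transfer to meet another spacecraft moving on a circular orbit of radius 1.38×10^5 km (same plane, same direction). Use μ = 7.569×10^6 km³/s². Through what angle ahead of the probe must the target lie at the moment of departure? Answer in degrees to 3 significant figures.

Transfer-ellipse semi-major axis a_t = (r₁ + r₂)/2 = (40500 + 1.380×10^5)/2 = 89250 km.
Transfer time t = π√(a_t³/μ) = 30450 s.
The target's mean motion on its circular orbit is ω₂ = √(μ/r₂³) = 5.367×10^-5 rad/s.
Angle swept by the target during transfer: ω₂·t = 1.634 rad = 93.62°.
Arrival is 180° from departure on the ellipse, so φ = 180° − 93.62° = 86.4°.

φ = 86.4°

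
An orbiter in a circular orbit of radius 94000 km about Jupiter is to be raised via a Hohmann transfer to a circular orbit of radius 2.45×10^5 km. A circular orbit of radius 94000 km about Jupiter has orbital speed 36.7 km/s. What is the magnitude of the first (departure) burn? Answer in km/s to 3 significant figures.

Δv₁ = 7.42 km/s

From the circular-orbit relation v² = μ/r at r = 94000 km: μ = v²r = (36.7)² × 94000 = 1.26608×10^8 km³/s².
Transfer-ellipse semi-major axis a_t = (r₁ + r₂)/2 = (94000 + 2.450×10^5)/2 = 1.695×10^5 km.
On the circular orbit at r = 94000 km, v_c = √(μ/r) = 36.700 km/s.
Transfer-orbit speed at the same r (vis-viva, a = a_t): v_t = √[μ(2/r − 1/a_t)] = 44.123 km/s.
Δv₁ = |v_t − v_c| = |44.123 − 36.700| = 7.423 km/s.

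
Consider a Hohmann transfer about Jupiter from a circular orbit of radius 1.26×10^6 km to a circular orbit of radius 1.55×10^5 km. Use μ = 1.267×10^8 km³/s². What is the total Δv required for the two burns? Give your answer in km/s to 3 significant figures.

Δv = 14.9 km/s

Semi-major axis of the transfer orbit: a_t = (1.260×10^6 + 1.550×10^5)/2 = 7.075×10^5 km.
At r₁ the circular-orbit speed is v₁ = √(μ/r₁) = 10.028 km/s.
On the transfer ellipse at r₁, v² = μ(2/r − 1/a) gives v_a = √[μ(2/r₁ − 1/a_t)] = 4.6936 km/s.
First burn Δv₁ = |v_a − v₁| = 5.334 km/s.
At r₂, v₂ = √(μ/r₂) = 28.5905 km/s.
Transfer-orbit speed at r₂: v_p = √[μ(2/r₂ − 1/a_t)] = 38.1544 km/s.
Second burn Δv₂ = |v₂ − v_p| = 9.564 km/s.
Δv = Δv₁ + Δv₂ = 5.334 + 9.564 = 14.90 km/s.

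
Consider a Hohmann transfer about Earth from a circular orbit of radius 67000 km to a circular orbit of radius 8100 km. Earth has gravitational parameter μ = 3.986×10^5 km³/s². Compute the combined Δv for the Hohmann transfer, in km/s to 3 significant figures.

Δv = 3.66 km/s

Semi-major axis of the transfer orbit: a_t = (67000 + 8100)/2 = 37550 km.
Circular speed at r₁: v₁ = √(μ/r₁) = √(3.986×10^5/67000) = 2.4391 km/s.
On the transfer ellipse at r₁, vis-viva equation gives v_a = √[μ(2/r₁ − 1/a_t)] = 1.1328 km/s.
First burn Δv₁ = |v_a − v₁| = 1.3063 km/s.
At r₂, v₂ = √(μ/r₂) = 7.0150 km/s.
Transfer-orbit speed at r₂: v_p = √[μ(2/r₂ − 1/a_t)] = 9.3704 km/s.
Second burn Δv₂ = |v₂ − v_p| = 2.3554 km/s.
Total Δv = Δv₁ + Δv₂ = 3.662 km/s.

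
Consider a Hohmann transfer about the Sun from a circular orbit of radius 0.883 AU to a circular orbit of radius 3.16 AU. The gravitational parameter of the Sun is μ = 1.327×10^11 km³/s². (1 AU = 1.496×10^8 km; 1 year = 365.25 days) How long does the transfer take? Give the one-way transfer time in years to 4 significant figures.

In km: r₁ = 0.883 × 1.496×10^8 = 1.320968×10^8 km; r₂ = 3.16 × 1.496×10^8 = 4.72736×10^8 km.
Semi-major axis of the transfer orbit: a_t = (1.320968×10^8 + 4.72736×10^8)/2 = 3.024164×10^8 km.
Transfer time t = π√(a_t³/μ) = π√((3.024164×10^8)³ / 1.327×10^11) = 4.535×10^7 s.
Converting: 4.535×10^7 s ÷ 3.15576×10^7 s/year (365.25 × 86400) = 1.437 years.

t = 1.437 years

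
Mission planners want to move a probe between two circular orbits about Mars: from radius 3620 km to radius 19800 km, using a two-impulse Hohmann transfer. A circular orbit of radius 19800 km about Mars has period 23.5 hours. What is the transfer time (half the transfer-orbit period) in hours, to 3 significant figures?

t = 5.34 hours

From Kepler's third law T² = 4π²r³/μ at r = 19800 km, T = 23.5 hours = 23.5 × 3600 s = 84600 s: μ = 4π²r³/T² = 42816.8 km³/s².
The Hohmann ellipse has a_t = (r₁ + r₂)/2 = 11710 km.
By Kepler's third law the transfer-orbit period is T = 2π√(a_t³/μ), so t = T/2 = 19240 s.
Converting: 19240 s ÷ 3600 s/hour = 5.34 hours.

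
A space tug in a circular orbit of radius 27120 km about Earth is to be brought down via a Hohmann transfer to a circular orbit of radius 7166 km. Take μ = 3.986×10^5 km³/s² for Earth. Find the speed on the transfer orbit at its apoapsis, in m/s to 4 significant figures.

Semi-major axis of the transfer orbit: a_t = (27120 + 7166)/2 = 17143 km.
The apoapsis of the transfer ellipse is at r = 27120 km.
Applying v² = μ(2/r − 1/a_t): v = 2.479 km/s.

v = 2479 m/s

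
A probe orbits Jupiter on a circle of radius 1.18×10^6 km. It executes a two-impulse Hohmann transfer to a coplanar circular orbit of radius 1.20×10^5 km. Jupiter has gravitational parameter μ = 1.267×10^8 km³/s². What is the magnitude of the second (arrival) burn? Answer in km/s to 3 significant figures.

The Hohmann ellipse has a_t = (r₁ + r₂)/2 = 6.500×10^5 km.
Circular speed at r = 1.200×10^5 km: v_c = √(μ/r) = 32.49 km/s.
Vis-viva on the transfer ellipse at r = 1.200×10^5 km gives v_t = √[μ(2/r − 1/a_t)] = 43.78 km/s.
Δv₂ = |v_t − v_c| = |43.78 − 32.49| = 11.29 km/s.

Δv₂ = 11.3 km/s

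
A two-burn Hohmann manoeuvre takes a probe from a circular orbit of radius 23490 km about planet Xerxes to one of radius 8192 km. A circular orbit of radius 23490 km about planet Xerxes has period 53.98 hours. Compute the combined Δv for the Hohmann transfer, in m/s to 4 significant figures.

From Kepler's third law T² = 4π²r³/μ at r = 23490 km, T = 53.98 hours = 53.98 × 3600 s = 1.94328×10^5 s: μ = 4π²r³/T² = 13550.0 km³/s².
Semi-major axis of the transfer orbit: a_t = (23490 + 8192)/2 = 15841 km.
Circular speed at r₁: v₁ = √(μ/r₁) = √(13550.0/23490) = 0.7595 km/s.
Transfer-orbit speed at r₁ (vis-viva): v_a = √[μ(2/r₁ − 1/a_t)] = 0.5462 km/s.
First burn Δv₁ = |v_a − v₁| = 0.2133 km/s.
At r₂, v₂ = √(μ/r₂) = 1.286 km/s.
Transfer-orbit speed at r₂: v_p = √[μ(2/r₂ − 1/a_t)] = 1.566 km/s.
Second burn Δv₂ = |v₂ − v_p| = 0.2800 km/s.
Total Δv = Δv₁ + Δv₂ = 0.4933 km/s.

Δv = 493.3 m/s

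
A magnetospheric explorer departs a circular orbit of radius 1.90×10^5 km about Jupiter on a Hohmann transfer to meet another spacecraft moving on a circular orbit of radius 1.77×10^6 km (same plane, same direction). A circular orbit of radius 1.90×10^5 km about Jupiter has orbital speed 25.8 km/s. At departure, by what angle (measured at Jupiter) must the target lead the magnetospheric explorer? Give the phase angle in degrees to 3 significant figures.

From the circular-orbit relation v² = μ/r at r = 1.90×10^5 km: μ = v²r = (25.8)² × 1.90×10^5 = 1.26472×10^8 km³/s².
Semi-major axis of the transfer orbit: a_t = (1.900×10^5 + 1.770×10^6)/2 = 9.800×10^5 km.
Transfer time t = π√(a_t³/μ) = 2.710×10^5 s.
Target angular speed ω₂ = √(μ/r₂³) = 4.776×10^-6 rad/s.
Angle swept by the target during transfer: ω₂·t = 1.2943 rad = 74.16°.
Arrival is 180° from departure on the ellipse, so φ = 180° − 74.16° = 106°.

φ = 106°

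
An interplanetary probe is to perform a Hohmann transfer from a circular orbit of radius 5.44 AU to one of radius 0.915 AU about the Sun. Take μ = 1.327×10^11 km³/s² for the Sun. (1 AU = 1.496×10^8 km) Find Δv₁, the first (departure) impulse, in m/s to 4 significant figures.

In km: r₁ = 5.44 × 1.496×10^8 = 8.13824×10^8 km; r₂ = 0.915 × 1.496×10^8 = 1.36884×10^8 km.
The Hohmann ellipse has a_t = (r₁ + r₂)/2 = 4.75354×10^8 km.
Circular speed at r = 8.13824×10^8 km: v_c = √(μ/r) = 12.769 km/s.
Vis-viva on the transfer ellipse at r = 8.13824×10^8 km gives v_t = √[μ(2/r − 1/a_t)] = 6.8523 km/s.
Δv₁ = |v_t − v_c| = |6.8523 − 12.769| = 5.917 km/s.

Δv₁ = 5917 m/s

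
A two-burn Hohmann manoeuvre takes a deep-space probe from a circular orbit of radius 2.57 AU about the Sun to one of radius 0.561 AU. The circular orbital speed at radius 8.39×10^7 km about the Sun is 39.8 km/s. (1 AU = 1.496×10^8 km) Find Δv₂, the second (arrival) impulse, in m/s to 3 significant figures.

From the circular-orbit relation v² = μ/r at r = 8.39×10^7 km: μ = v²r = (39.8)² × 8.39×10^7 = 1.32901×10^11 km³/s².
In km: r₁ = 2.57 × 1.496×10^8 = 3.84472×10^8 km; r₂ = 0.561 × 1.496×10^8 = 8.39256×10^7 km.
The Hohmann ellipse has a_t = (r₁ + r₂)/2 = 2.341988×10^8 km.
On the circular orbit at r = 8.39256×10^7 km, v_c = √(μ/r) = 39.794 km/s.
Vis-viva on the transfer ellipse at r = 8.39256×10^7 km gives v_t = √[μ(2/r − 1/a_t)] = 50.987 km/s.
Δv₂ = |v_t − v_c| = |50.987 − 39.794| = 11.19 km/s.

Δv₂ = 11200 m/s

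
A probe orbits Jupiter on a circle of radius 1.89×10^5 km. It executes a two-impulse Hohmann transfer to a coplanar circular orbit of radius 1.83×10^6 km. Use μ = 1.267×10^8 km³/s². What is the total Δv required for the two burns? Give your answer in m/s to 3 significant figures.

Δv = 13700 m/s

Semi-major axis of the transfer orbit: a_t = (1.890×10^5 + 1.830×10^6)/2 = 1.0095×10^6 km.
At r₁ the circular-orbit speed is v₁ = √(μ/r₁) = 25.8915 km/s.
Transfer-orbit speed at r₁ (v² = μ(2/r − 1/a)): v_p = √[μ(2/r₁ − 1/a_t)] = 34.8602 km/s.
First burn Δv₁ = |v_p − v₁| = 8.969 km/s.
At r₂, v₂ = √(μ/r₂) = 8.32076 km/s.
Transfer-orbit speed at r₂: v_a = √[μ(2/r₂ − 1/a_t)] = 3.60032 km/s.
Second burn Δv₂ = |v₂ − v_a| = 4.720 km/s.
Δv = Δv₁ + Δv₂ = 8.969 + 4.720 = 13.69 km/s.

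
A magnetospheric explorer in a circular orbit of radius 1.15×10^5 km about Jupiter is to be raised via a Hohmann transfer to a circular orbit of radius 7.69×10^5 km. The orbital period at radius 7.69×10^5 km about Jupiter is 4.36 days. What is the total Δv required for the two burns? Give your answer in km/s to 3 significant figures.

Δv = 16.9 km/s

From Kepler's third law T² = 4π²r³/μ at r = 7.69×10^5 km, T = 4.36 days = 4.36 × 86400 s = 3.76704×10^5 s: μ = 4π²r³/T² = 1.26514×10^8 km³/s².
Transfer-ellipse semi-major axis a_t = (r₁ + r₂)/2 = (1.150×10^5 + 7.690×10^5)/2 = 4.420×10^5 km.
Circular speed at r₁: v₁ = √(μ/r₁) = √(1.26514×10^8/1.150×10^5) = 33.1681 km/s.
On the transfer ellipse at r₁, v² = μ(2/r − 1/a) gives v_p = √[μ(2/r₁ − 1/a_t)] = 43.7494 km/s.
First burn Δv₁ = |v_p − v₁| = 10.5813 km/s.
Circular speed at r₂: v₂ = √(μ/r₂) = 12.826435 km/s.
Transfer-orbit speed at r₂: v_a = √[μ(2/r₂ − 1/a_t)] = 6.5425005 km/s.
Second burn Δv₂ = |v₂ − v_a| = 6.28393 km/s.
Δv = Δv₁ + Δv₂ = 10.5813 + 6.28393 = 16.87 km/s.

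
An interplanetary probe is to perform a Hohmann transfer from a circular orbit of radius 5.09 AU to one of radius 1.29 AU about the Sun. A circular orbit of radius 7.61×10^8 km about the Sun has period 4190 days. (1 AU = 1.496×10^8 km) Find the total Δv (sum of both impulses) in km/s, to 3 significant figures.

Δv = 11.7 km/s

From Kepler's third law T² = 4π²r³/μ at r = 7.61×10^8 km, T = 4190 days = 4190 × 86400 s = 3.62016×10^8 s: μ = 4π²r³/T² = 1.32757×10^11 km³/s².
In km: r₁ = 5.09 × 1.496×10^8 = 7.61464×10^8 km; r₂ = 1.29 × 1.496×10^8 = 1.92984×10^8 km.
Semi-major axis of the transfer orbit: a_t = (7.61464×10^8 + 1.92984×10^8)/2 = 4.77224×10^8 km.
Circular speed at r₁: v₁ = √(μ/r₁) = √(1.32757×10^11/7.61464×10^8) = 13.204 km/s.
Transfer-orbit speed at r₁ (v² = μ(2/r − 1/a)): v_a = √[μ(2/r₁ − 1/a_t)] = 8.3966 km/s.
First burn Δv₁ = |v_a − v₁| = 4.807 km/s.
At r₂, v₂ = √(μ/r₂) = 26.228 km/s.
Transfer-orbit speed at r₂: v_p = √[μ(2/r₂ − 1/a_t)] = 33.131 km/s.
Second burn Δv₂ = |v₂ − v_p| = 6.903 km/s.
Δv = Δv₁ + Δv₂ = 4.807 + 6.903 = 11.71 km/s.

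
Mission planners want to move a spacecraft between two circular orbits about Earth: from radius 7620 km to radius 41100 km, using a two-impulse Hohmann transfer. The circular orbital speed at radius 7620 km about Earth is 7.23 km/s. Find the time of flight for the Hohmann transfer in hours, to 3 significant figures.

From the circular-orbit relation v² = μ/r at r = 7620 km: μ = v²r = (7.23)² × 7620 = 3.98319×10^5 km³/s².
Semi-major axis of the transfer orbit: a_t = (7620 + 41100)/2 = 24360 km.
Half the transfer-orbit period gives t = π√(a_t³/μ) = 18930 s.
Converting: 18930 s ÷ 3600 s/hour = 5.26 hours.

t = 5.26 hours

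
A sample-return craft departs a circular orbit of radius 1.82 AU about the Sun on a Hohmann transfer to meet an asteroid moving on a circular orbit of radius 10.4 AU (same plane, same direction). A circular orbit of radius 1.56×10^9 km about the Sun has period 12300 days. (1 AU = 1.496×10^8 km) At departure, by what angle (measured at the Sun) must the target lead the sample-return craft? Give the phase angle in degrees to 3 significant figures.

From Kepler's third law T² = 4π²r³/μ at r = 1.56×10^9 km, T = 12300 days = 12300 × 86400 s = 1.06272×10^9 s: μ = 4π²r³/T² = 1.32708×10^11 km³/s².
In km: r₁ = 1.82 × 1.496×10^8 = 2.72272×10^8 km; r₂ = 10.4 × 1.496×10^8 = 1.55584×10^9 km.
Transfer-ellipse semi-major axis a_t = (r₁ + r₂)/2 = (2.72272×10^8 + 1.55584×10^9)/2 = 9.14056×10^8 km.
Transfer time t = π√(a_t³/μ) = 2.3832×10^8 s.
Target angular speed ω₂ = √(μ/r₂³) = 5.9361×10^-9 rad/s.
Angle swept by the target during transfer: ω₂·t = 1.4147 rad = 81.06°.
Arrival is 180° from departure on the ellipse, so φ = 180° − 81.06° = 98.9°.

φ = 98.9°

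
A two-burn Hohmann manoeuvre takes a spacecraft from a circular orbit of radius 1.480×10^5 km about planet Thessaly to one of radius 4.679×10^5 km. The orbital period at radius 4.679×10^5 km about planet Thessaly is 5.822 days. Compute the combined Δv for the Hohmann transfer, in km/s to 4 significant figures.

Δv = 4.210 km/s

From Kepler's third law T² = 4π²r³/μ at r = 4.679×10^5 km, T = 5.822 days = 5.822 × 86400 s = 5.030208×10^5 s: μ = 4π²r³/T² = 1.59826×10^7 km³/s².
Semi-major axis of the transfer orbit: a_t = (1.480×10^5 + 4.679×10^5)/2 = 3.0795×10^5 km.
Circular speed at r₁: v₁ = √(μ/r₁) = √(1.59826×10^7/1.480×10^5) = 10.3918 km/s.
On the transfer ellipse at r₁, v² = μ(2/r − 1/a) gives v_p = √[μ(2/r₁ − 1/a_t)] = 12.8094 km/s.
First burn Δv₁ = |v_p − v₁| = 2.4176 km/s.
Circular speed at r₂: v₂ = √(μ/r₂) = 5.8445 km/s.
Transfer-orbit speed at r₂: v_a = √[μ(2/r₂ − 1/a_t)] = 4.0517 km/s.
Second burn Δv₂ = |v₂ − v_a| = 1.7928 km/s.
Total Δv = Δv₁ + Δv₂ = 4.210 km/s.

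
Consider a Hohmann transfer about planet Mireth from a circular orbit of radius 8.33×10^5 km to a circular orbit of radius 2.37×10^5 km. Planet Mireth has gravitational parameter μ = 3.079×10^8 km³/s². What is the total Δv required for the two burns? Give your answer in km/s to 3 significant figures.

Δv = 15.4 km/s

Semi-major axis of the transfer orbit: a_t = (8.330×10^5 + 2.370×10^5)/2 = 5.350×10^5 km.
Circular speed at r₁: v₁ = √(μ/r₁) = √(3.079×10^8/8.330×10^5) = 19.23 km/s.
On the transfer ellipse at r₁, vis-viva equation gives v_a = √[μ(2/r₁ − 1/a_t)] = 12.80 km/s.
First burn Δv₁ = |v_a − v₁| = 6.430 km/s.
Circular speed at r₂: v₂ = √(μ/r₂) = 36.044 km/s.
Transfer-orbit speed at r₂: v_p = √[μ(2/r₂ − 1/a_t)] = 44.976 km/s.
Second burn Δv₂ = |v₂ − v_p| = 8.932 km/s.
Total Δv = Δv₁ + Δv₂ = 15.36 km/s.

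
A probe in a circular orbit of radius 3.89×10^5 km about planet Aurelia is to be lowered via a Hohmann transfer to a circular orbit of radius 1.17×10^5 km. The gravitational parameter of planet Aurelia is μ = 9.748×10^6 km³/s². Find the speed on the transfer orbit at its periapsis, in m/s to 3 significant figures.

Semi-major axis of the transfer orbit: a_t = (3.890×10^5 + 1.170×10^5)/2 = 2.530×10^5 km.
At periapsis, r = 1.170×10^5 km.
Applying v² = μ(2/r − 1/a_t): v = 11.32 km/s.

v = 11300 m/s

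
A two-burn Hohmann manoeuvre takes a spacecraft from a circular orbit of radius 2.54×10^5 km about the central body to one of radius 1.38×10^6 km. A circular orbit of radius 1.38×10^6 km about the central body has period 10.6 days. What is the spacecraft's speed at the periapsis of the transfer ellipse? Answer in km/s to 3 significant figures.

v = 28.7 km/s

From Kepler's third law T² = 4π²r³/μ at r = 1.38×10^6 km, T = 10.6 days = 10.6 × 86400 s = 9.1584×10^5 s: μ = 4π²r³/T² = 1.23697×10^8 km³/s².
Semi-major axis of the transfer orbit: a_t = (2.540×10^5 + 1.380×10^6)/2 = 8.170×10^5 km.
At periapsis, r = 2.540×10^5 km.
Applying v² = μ(2/r − 1/a_t): v = 28.68 km/s.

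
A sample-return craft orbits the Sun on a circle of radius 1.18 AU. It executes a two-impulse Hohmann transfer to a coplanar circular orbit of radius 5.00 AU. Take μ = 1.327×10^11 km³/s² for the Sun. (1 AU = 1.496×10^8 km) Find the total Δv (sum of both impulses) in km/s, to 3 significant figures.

Δv = 12.5 km/s

In km: r₁ = 1.18 × 1.496×10^8 = 1.76528×10^8 km; r₂ = 5.00 × 1.496×10^8 = 7.480×10^8 km.
The Hohmann ellipse has a_t = (r₁ + r₂)/2 = 4.62264×10^8 km.
At r₁ the circular-orbit speed is v₁ = √(μ/r₁) = 27.418 km/s.
On the transfer ellipse at r₁, v² = μ(2/r − 1/a) gives v_p = √[μ(2/r₁ − 1/a_t)] = 34.877 km/s.
First burn Δv₁ = |v_p − v₁| = 7.459 km/s.
Circular speed at r₂: v₂ = √(μ/r₂) = 13.32 km/s.
Transfer-orbit speed at r₂: v_a = √[μ(2/r₂ − 1/a_t)] = 8.231 km/s.
Second burn Δv₂ = |v₂ − v_a| = 5.089 km/s.
Total Δv = Δv₁ + Δv₂ = 12.55 km/s.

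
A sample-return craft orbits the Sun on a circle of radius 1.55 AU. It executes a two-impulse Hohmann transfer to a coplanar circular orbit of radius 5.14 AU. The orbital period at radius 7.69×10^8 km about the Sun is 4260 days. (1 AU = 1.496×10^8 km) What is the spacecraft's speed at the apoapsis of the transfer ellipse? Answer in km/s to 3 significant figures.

From Kepler's third law T² = 4π²r³/μ at r = 7.69×10^8 km, T = 4260 days = 4260 × 86400 s = 3.68064×10^8 s: μ = 4π²r³/T² = 1.32523×10^11 km³/s².
In km: r₁ = 1.55 × 1.496×10^8 = 2.3188×10^8 km; r₂ = 5.14 × 1.496×10^8 = 7.68944×10^8 km.
The Hohmann ellipse has a_t = (r₁ + r₂)/2 = 5.00412×10^8 km.
At apoapsis, r = 7.68944×10^8 km.
From the vis-viva equation, v = √[μ(2/r − 1/a_t)] = 8.936 km/s.

v = 8.94 km/s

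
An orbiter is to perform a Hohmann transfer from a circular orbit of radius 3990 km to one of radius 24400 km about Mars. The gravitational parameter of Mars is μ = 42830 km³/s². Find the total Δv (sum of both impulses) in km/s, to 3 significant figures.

Δv = 1.64 km/s

Semi-major axis of the transfer orbit: a_t = (3990 + 24400)/2 = 14195 km.
At r₁ the circular-orbit speed is v₁ = √(μ/r₁) = 3.2763 km/s.
On the transfer ellipse at r₁, v² = μ(2/r − 1/a) gives v_p = √[μ(2/r₁ − 1/a_t)] = 4.2955 km/s.
First burn Δv₁ = |v_p − v₁| = 1.0192 km/s.
At r₂, v₂ = √(μ/r₂) = 1.32489 km/s.
Transfer-orbit speed at r₂: v_a = √[μ(2/r₂ − 1/a_t)] = 0.702422 km/s.
Second burn Δv₂ = |v₂ − v_a| = 0.62247 km/s.
Δv = Δv₁ + Δv₂ = 1.0192 + 0.62247 = 1.642 km/s.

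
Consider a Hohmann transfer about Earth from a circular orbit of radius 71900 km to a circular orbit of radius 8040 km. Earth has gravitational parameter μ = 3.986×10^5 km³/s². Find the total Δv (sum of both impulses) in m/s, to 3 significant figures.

Transfer-ellipse semi-major axis a_t = (r₁ + r₂)/2 = (71900 + 8040)/2 = 39970 km.
Circular speed at r₁: v₁ = √(μ/r₁) = √(3.986×10^5/71900) = 2.3545 km/s.
On the transfer ellipse at r₁, vis-viva gives v_a = √[μ(2/r₁ − 1/a_t)] = 1.0560 km/s.
First burn Δv₁ = |v_a − v₁| = 1.2985 km/s.
Circular speed at r₂: v₂ = √(μ/r₂) = 7.0411 km/s.
Transfer-orbit speed at r₂: v_p = √[μ(2/r₂ − 1/a_t)] = 9.4436 km/s.
Second burn Δv₂ = |v₂ − v_p| = 2.4025 km/s.
Δv = Δv₁ + Δv₂ = 1.2985 + 2.4025 = 3.701 km/s.

Δv = 3700 m/s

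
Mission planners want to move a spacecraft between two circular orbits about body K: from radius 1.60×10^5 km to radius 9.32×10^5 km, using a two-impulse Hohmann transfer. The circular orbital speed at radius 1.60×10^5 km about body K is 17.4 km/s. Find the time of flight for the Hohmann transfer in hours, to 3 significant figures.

t = 50.6 hours

From the circular-orbit relation v² = μ/r at r = 1.60×10^5 km: μ = v²r = (17.4)² × 1.60×10^5 = 4.84416×10^7 km³/s².
Transfer-ellipse semi-major axis a_t = (r₁ + r₂)/2 = (1.600×10^5 + 9.320×10^5)/2 = 5.460×10^5 km.
Half the transfer-orbit period gives t = π√(a_t³/μ) = 1.821×10^5 s.
Converting: 1.821×10^5 s ÷ 3600 s/hour = 50.6 hours.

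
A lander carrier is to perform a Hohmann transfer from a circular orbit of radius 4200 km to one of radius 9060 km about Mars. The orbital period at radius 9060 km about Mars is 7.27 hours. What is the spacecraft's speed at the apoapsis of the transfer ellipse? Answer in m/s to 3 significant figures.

From Kepler's third law T² = 4π²r³/μ at r = 9060 km, T = 7.27 hours = 7.27 × 3600 s = 26172 s: μ = 4π²r³/T² = 42861.8 km³/s².
Transfer-ellipse semi-major axis a_t = (r₁ + r₂)/2 = (4200 + 9060)/2 = 6630 km.
At apoapsis, r = 9060 km.
Vis-viva: v = √[μ(2/r − 1/a_t)] = √[42861.8 × (2/9060 − 1/6630)] = 1.731 km/s.

v = 1730 m/s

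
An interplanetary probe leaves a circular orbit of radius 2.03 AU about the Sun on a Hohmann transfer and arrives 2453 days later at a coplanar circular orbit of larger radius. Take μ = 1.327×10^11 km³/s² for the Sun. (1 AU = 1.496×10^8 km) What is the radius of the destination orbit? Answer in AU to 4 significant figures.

r₂ = 9.270 AU

In km: r₁ = 2.03 × 1.496×10^8 = 3.03688×10^8 km.
Transfer time t = 2453 days = 2.119392×10^8 s, and t = π√(a_t³/μ).
So a_t = (μ t²/π²)^(1/3) = (1.327×10^11 × (2.119392×10^8)² / π²)^(1/3) = 8.4527×10^8 km.
Since a_t = (r₁ + r₂)/2, r₂ = 2a_t − r₁ = 2×8.4527×10^8 − 3.03688×10^8 = 1.386852×10^9 km.
In AU: r₂ = 1.386852×10^9 / 1.496×10^8 = 9.270 AU.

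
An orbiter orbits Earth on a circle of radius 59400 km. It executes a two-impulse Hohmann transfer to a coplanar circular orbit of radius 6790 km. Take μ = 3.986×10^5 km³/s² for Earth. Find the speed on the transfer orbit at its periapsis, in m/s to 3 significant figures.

v = 10300 m/s

The Hohmann ellipse has a_t = (r₁ + r₂)/2 = 33095 km.
The periapsis of the transfer ellipse is at r = 6790 km.
Applying v² = μ(2/r − 1/a_t): v = 10.26 km/s.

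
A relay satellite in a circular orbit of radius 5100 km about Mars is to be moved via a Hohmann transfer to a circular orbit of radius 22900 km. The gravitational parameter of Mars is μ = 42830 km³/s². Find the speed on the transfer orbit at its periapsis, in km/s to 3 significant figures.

v = 3.71 km/s

Semi-major axis of the transfer orbit: a_t = (5100 + 22900)/2 = 14000 km.
At periapsis, r = 5100 km.
Vis-viva: v = √[μ(2/r − 1/a_t)] = √[42830 × (2/5100 − 1/14000)] = 3.706 km/s.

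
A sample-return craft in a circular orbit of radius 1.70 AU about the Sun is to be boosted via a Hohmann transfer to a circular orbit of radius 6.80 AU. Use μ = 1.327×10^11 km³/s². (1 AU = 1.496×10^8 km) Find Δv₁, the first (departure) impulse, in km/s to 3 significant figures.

In km: r₁ = 1.70 × 1.496×10^8 = 2.5432×10^8 km; r₂ = 6.80 × 1.496×10^8 = 1.01728×10^9 km.
Transfer-ellipse semi-major axis a_t = (r₁ + r₂)/2 = (2.5432×10^8 + 1.01728×10^9)/2 = 6.358×10^8 km.
Circular speed at r = 2.5432×10^8 km: v_c = √(μ/r) = 22.843 km/s.
Vis-viva on the transfer ellipse at r = 2.5432×10^8 km gives v_t = √[μ(2/r − 1/a_t)] = 28.894 km/s.
Δv₁ = |v_t − v_c| = |28.894 − 22.843| = 6.051 km/s.

Δv₁ = 6.05 km/s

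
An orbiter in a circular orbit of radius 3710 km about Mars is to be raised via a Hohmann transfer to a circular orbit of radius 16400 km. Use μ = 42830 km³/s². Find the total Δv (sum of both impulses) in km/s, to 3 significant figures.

Transfer-ellipse semi-major axis a_t = (r₁ + r₂)/2 = (3710 + 16400)/2 = 10055 km.
At r₁ the circular-orbit speed is v₁ = √(μ/r₁) = 3.3977 km/s.
On the transfer ellipse at r₁, vis-viva equation gives v_p = √[μ(2/r₁ − 1/a_t)] = 4.3393 km/s.
First burn Δv₁ = |v_p − v₁| = 0.9416 km/s.
Circular speed at r₂: v₂ = √(μ/r₂) = 1.616 km/s.
Transfer-orbit speed at r₂: v_a = √[μ(2/r₂ − 1/a_t)] = 0.9816 km/s.
Second burn Δv₂ = |v₂ − v_a| = 0.6344 km/s.
Δv = Δv₁ + Δv₂ = 0.9416 + 0.6344 = 1.576 km/s.

Δv = 1.58 km/s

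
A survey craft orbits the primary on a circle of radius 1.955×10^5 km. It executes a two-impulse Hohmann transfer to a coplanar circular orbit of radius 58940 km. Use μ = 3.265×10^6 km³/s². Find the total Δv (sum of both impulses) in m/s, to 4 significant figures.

Δv = 3089 m/s

The Hohmann ellipse has a_t = (r₁ + r₂)/2 = 1.2722×10^5 km.
At r₁ the circular-orbit speed is v₁ = √(μ/r₁) = 4.087 km/s.
On the transfer ellipse at r₁, vis-viva gives v_a = √[μ(2/r₁ − 1/a_t)] = 2.782 km/s.
First burn Δv₁ = |v_a − v₁| = 1.305 km/s.
At r₂, v₂ = √(μ/r₂) = 7.4428 km/s.
Transfer-orbit speed at r₂: v_p = √[μ(2/r₂ − 1/a_t)] = 9.2264 km/s.
Second burn Δv₂ = |v₂ − v_p| = 1.784 km/s.
Total Δv = Δv₁ + Δv₂ = 3.089 km/s.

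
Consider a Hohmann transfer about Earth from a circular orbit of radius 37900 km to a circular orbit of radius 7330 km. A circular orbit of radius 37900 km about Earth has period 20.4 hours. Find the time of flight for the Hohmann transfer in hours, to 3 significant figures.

From Kepler's third law T² = 4π²r³/μ at r = 37900 km, T = 20.4 hours = 20.4 × 3600 s = 73440 s: μ = 4π²r³/T² = 3.98485×10^5 km³/s².
Transfer-ellipse semi-major axis a_t = (r₁ + r₂)/2 = (37900 + 7330)/2 = 22615 km.
Transfer time t = π√(a_t³/μ) = π√((22615)³ / 3.98485×10^5) = 16930 s.
Converting: 16930 s ÷ 3600 s/hour = 4.70 hours.

t = 4.70 hours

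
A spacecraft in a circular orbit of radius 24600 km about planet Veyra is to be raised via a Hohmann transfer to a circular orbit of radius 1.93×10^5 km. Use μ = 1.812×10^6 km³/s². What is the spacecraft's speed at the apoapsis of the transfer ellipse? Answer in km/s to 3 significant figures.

Transfer-ellipse semi-major axis a_t = (r₁ + r₂)/2 = (24600 + 1.930×10^5)/2 = 1.088×10^5 km.
The apoapsis of the transfer ellipse is at r = 1.930×10^5 km.
Applying v² = μ(2/r − 1/a_t): v = 1.457 km/s.

v = 1.46 km/s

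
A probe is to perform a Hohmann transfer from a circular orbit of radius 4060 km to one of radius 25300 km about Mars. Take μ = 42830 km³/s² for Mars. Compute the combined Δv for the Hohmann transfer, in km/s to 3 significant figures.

Semi-major axis of the transfer orbit: a_t = (4060 + 25300)/2 = 14680 km.
Circular speed at r₁: v₁ = √(μ/r₁) = √(42830/4060) = 3.248 km/s.
Transfer-orbit speed at r₁ (v² = μ(2/r − 1/a)): v_p = √[μ(2/r₁ − 1/a_t)] = 4.264 km/s.
First burn Δv₁ = |v_p − v₁| = 1.016 km/s.
At r₂, v₂ = √(μ/r₂) = 1.30111 km/s.
Transfer-orbit speed at r₂: v_a = √[μ(2/r₂ − 1/a_t)] = 0.684248 km/s.
Second burn Δv₂ = |v₂ − v_a| = 0.6169 km/s.
Δv = Δv₁ + Δv₂ = 1.016 + 0.6169 = 1.633 km/s.

Δv = 1.63 km/s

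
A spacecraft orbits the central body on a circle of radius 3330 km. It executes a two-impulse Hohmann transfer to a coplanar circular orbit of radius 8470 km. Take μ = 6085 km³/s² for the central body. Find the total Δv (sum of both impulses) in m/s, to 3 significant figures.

Δv = 479 m/s

Transfer-ellipse semi-major axis a_t = (r₁ + r₂)/2 = (3330 + 8470)/2 = 5900 km.
At r₁ the circular-orbit speed is v₁ = √(μ/r₁) = 1.3518 km/s.
Transfer-orbit speed at r₁ (vis-viva): v_p = √[μ(2/r₁ − 1/a_t)] = 1.6197 km/s.
First burn Δv₁ = |v_p − v₁| = 0.2679 km/s.
At r₂, v₂ = √(μ/r₂) = 0.8476 km/s.
Transfer-orbit speed at r₂: v_a = √[μ(2/r₂ − 1/a_t)] = 0.6368 km/s.
Second burn Δv₂ = |v₂ − v_a| = 0.2108 km/s.
Δv = Δv₁ + Δv₂ = 0.2679 + 0.2108 = 0.4787 km/s.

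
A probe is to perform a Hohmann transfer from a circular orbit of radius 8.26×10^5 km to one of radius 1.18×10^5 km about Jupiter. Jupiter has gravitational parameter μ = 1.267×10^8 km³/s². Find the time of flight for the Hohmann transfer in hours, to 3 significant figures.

Transfer-ellipse semi-major axis a_t = (r₁ + r₂)/2 = (8.260×10^5 + 1.180×10^5)/2 = 4.720×10^5 km.
By Kepler's third law the transfer-orbit period is T = 2π√(a_t³/μ), so t = T/2 = 90510 s.
Converting: 90510 s ÷ 3600 s/hour = 25.1 hours.

t = 25.1 hours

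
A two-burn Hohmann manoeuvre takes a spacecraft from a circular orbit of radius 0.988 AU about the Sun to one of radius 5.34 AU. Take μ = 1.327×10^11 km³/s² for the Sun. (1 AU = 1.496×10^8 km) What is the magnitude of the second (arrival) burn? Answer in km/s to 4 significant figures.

Δv₂ = 5.686 km/s

In km: r₁ = 0.988 × 1.496×10^8 = 1.478048×10^8 km; r₂ = 5.34 × 1.496×10^8 = 7.98864×10^8 km.
Semi-major axis of the transfer orbit: a_t = (1.478048×10^8 + 7.98864×10^8)/2 = 4.733344×10^8 km.
Circular speed at r = 7.98864×10^8 km: v_c = √(μ/r) = 12.888 km/s.
Vis-viva on the transfer ellipse at r = 7.98864×10^8 km gives v_t = √[μ(2/r − 1/a_t)] = 7.2021 km/s.
Δv₂ = |v_t − v_c| = |7.2021 − 12.888| = 5.686 km/s.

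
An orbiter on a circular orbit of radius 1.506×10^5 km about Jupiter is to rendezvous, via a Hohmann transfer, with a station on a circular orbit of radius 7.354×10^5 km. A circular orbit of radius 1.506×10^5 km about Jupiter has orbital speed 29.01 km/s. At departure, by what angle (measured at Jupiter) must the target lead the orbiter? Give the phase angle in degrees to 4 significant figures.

φ = 95.84°

From the circular-orbit relation v² = μ/r at r = 1.506×10^5 km: μ = v²r = (29.01)² × 1.506×10^5 = 1.26742×10^8 km³/s².
The Hohmann ellipse has a_t = (r₁ + r₂)/2 = 4.430×10^5 km.
Transfer time t = π√(a_t³/μ) = 82280.2 s.
Target angular speed ω₂ = √(μ/r₂³) = 1.78515×10^-5 rad/s.
Angle swept by the target during transfer: ω₂·t = 1.4688 rad = 84.16°.
The orbiter traverses 180° on the transfer ellipse, so the target must lead by 180° − 84.16° = 95.84°.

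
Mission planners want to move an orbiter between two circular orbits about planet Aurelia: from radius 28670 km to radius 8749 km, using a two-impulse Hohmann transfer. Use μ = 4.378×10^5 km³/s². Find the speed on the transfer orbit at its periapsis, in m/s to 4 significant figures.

v = 8757 m/s

Transfer-ellipse semi-major axis a_t = (r₁ + r₂)/2 = (28670 + 8749)/2 = 18709.5 km.
At periapsis, r = 8749 km.
Applying v² = μ(2/r − 1/a_t): v = 8.757 km/s.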